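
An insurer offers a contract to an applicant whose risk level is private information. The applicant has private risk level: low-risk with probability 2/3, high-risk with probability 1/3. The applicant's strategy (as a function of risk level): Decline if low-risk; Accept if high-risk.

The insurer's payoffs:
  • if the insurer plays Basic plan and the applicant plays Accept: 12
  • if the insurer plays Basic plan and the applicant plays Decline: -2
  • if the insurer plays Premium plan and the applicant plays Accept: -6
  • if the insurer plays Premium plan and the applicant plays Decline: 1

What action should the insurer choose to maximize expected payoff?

Compute the insurer's expected payoff for each action, taking the expectation over the applicant's type.
E[Basic plan] = 2/3·(-2) + 1/3·(12) = 8/3
E[Premium plan] = 2/3·(1) + 1/3·(-6) = -4/3
Best response: Basic plan (8/3 is the largest).

Basic plan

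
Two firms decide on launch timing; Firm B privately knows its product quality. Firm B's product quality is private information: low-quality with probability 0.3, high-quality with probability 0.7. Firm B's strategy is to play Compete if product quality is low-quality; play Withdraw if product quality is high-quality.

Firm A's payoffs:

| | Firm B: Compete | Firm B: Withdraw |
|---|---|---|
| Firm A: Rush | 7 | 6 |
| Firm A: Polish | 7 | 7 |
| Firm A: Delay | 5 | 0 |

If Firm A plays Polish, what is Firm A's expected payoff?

7

Take the expectation over Firm B's product quality, weighting each type's action by its prior probability.
E[Polish] = 0.3·7 + 0.7·7 = 2.1 + 4.9 = 7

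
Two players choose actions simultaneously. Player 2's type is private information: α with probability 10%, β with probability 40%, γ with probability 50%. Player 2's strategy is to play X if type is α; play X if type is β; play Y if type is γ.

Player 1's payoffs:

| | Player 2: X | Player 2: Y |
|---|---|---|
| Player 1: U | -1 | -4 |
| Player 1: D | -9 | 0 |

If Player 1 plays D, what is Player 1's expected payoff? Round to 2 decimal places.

-4.50

Take the expectation over Player 2's type, weighting each type's action by its prior probability.
E[D] = 0.1·(-9) + 0.4·(-9) + 0.5·0 = (-0.9) + (-3.6) + 0 = -4.5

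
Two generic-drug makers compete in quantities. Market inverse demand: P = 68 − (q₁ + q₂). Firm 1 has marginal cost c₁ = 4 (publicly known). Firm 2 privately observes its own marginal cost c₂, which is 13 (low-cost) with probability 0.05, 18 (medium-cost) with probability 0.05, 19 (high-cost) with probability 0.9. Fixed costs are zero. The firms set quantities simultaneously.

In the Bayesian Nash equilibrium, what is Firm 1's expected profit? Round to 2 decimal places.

Firm 2 with cost c maximizes (68 − (q₁+q₂) − c)·q₂, giving q₂(c) = (68 − c − q₁)/2.
E[c₂] = 0.05·13 + 0.05·18 + 0.9·19 = 18.65
Firm 1's FOC against E[q₂] yields q₁ = (68 − 2·4 + E[c₂])/3 = (68 − 8 + 18.65)/3 = 26.2167.
E[P] = 68 − (q₁ + E[q₂]) = 30.2167; Firm 1's expected profit = (E[P] − 4)·q₁ = (30.2167 − 4)·26.2167 = 687.314.

687.31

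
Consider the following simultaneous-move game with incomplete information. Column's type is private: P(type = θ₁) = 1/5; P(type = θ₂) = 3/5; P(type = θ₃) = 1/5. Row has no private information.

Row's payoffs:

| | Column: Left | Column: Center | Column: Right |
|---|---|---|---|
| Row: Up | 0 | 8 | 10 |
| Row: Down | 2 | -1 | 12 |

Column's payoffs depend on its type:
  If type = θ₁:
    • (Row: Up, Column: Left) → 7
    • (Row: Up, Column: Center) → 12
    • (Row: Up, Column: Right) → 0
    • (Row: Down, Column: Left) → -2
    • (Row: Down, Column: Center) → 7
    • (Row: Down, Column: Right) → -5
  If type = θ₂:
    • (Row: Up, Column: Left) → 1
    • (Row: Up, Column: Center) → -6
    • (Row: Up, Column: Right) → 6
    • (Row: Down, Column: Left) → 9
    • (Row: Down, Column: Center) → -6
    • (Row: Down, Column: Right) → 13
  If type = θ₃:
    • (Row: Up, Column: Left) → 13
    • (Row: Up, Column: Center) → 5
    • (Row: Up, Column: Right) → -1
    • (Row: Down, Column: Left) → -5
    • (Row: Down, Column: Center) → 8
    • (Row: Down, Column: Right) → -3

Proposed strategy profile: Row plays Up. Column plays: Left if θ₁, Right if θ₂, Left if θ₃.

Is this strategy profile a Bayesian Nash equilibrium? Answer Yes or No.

Row plays Up: E[Up] = 1/5·(0) + 3/5·(10) + 1/5·(0) = 6; E[Down] = 8. Not best-responding. ✗
Column (type θ₁), facing Up: Left gives 7, Center gives 12, Right gives 0. Proposed Left is not best — profitable deviation exists. ✗
Column (type θ₂), facing Up: Left gives 1, Center gives -6, Right gives 6. Proposed Right is best. ✓
Column (type θ₃), facing Up: Left gives 13, Center gives 5, Right gives -1. Proposed Left is best. ✓

No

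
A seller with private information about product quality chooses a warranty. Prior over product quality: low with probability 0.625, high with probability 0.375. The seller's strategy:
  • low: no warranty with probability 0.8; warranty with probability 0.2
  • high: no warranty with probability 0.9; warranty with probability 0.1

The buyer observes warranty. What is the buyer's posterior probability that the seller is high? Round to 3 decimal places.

Apply Bayes' rule using the sender's strategy as the likelihood.
P(warranty) = 0.625·0.2 + 0.375·0.1 = 0.1625
P(high | warranty) = (0.375·0.1) / 0.1625 = 0.0375 / 0.1625 = 0.230769

0.231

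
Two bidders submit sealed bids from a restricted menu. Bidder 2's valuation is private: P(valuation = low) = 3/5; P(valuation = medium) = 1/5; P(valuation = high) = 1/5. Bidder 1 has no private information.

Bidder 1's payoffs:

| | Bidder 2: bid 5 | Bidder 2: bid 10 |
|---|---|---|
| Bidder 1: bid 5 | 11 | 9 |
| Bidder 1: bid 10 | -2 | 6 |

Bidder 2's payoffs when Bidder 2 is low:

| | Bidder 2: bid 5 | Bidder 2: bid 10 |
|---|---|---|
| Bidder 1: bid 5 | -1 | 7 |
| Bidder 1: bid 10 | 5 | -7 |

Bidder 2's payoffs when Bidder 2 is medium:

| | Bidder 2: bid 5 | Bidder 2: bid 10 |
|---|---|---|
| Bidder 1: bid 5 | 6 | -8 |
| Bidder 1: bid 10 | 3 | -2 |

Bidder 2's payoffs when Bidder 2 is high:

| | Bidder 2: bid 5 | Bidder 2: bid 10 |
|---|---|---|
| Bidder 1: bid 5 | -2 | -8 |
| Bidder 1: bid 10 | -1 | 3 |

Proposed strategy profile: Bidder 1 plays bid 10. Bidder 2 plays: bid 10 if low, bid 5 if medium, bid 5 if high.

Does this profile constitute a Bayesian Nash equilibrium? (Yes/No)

Bidder 1 plays bid 10: E[bid 10] = 3/5·(6) + 1/5·(-2) + 1/5·(-2) = 14/5; E[bid 5] = 49/5. Not best-responding. ✗
Bidder 2 (valuation low), facing bid 10: bid 5 gives 5, bid 10 gives -7. Proposed bid 10 is not best — profitable deviation exists. ✗
Bidder 2 (valuation medium), facing bid 10: bid 5 gives 3, bid 10 gives -2. Proposed bid 5 is best. ✓
Bidder 2 (valuation high), facing bid 10: bid 5 gives -1, bid 10 gives 3. Proposed bid 5 is not best — profitable deviation exists. ✗

No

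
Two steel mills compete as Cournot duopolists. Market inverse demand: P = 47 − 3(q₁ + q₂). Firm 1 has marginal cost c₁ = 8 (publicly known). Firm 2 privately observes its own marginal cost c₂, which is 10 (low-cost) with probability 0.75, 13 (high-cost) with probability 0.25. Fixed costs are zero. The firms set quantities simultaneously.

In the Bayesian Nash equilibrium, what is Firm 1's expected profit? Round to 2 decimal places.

64.56

Type-c best response for Firm 2: q₂(c) = (47 − c)/6 − q₁/2.
Firm 1 maximizes expected profit; its first-order condition is 47 − 6q₁ − 3E[q₂] − 8 = 0.
Substituting E[q₂] and solving: E[c₂] = 10.75, so q₁ = (47 − 2·8 + 10.75)/9 = 4.63889.
E[P] = 47 − 3·(q₁ + E[q₂]) = 21.9167; Firm 1's expected profit = (E[P] − 8)·q₁ = (21.9167 − 8)·4.63889 = 64.5579.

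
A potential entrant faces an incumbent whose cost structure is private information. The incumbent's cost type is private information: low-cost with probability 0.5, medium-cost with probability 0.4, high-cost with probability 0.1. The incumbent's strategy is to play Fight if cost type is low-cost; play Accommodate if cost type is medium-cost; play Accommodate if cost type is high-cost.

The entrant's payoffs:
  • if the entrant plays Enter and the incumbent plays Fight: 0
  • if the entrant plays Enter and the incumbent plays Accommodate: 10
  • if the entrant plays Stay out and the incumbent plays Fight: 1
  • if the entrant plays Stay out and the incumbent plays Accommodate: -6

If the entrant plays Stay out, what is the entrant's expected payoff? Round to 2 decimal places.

Take the expectation over the incumbent's cost type, weighting each type's action by its prior probability.
E[Stay out] = 0.5·1 + 0.4·(-6) + 0.1·(-6) = 0.5 + (-2.4) + (-0.6) = -2.5

-2.50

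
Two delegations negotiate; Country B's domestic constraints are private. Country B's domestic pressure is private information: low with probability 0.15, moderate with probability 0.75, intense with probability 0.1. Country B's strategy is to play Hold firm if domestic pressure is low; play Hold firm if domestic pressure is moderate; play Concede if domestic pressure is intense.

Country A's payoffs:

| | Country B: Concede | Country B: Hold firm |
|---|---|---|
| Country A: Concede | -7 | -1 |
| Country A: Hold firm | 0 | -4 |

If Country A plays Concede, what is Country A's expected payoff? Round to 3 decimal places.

-1.600

Take the expectation over Country B's domestic pressure, weighting each type's action by its prior probability.
E[Concede] = 0.15·(-1) + 0.75·(-1) + 0.1·(-7) = (-0.15) + (-0.75) + (-0.7) = -1.6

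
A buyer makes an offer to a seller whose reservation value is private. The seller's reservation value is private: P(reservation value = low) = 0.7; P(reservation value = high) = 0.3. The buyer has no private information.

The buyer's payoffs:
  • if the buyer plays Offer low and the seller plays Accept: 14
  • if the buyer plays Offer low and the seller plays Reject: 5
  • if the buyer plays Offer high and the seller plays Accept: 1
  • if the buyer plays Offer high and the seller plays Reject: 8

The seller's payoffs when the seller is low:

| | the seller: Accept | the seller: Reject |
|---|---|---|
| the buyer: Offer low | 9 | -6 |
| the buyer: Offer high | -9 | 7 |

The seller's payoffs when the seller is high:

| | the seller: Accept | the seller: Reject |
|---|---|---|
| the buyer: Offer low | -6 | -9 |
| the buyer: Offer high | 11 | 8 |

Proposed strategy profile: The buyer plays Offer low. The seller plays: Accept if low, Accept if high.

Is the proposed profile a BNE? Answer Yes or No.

The buyer plays Offer low: E[Offer low] = 0.7·(14) + 0.3·(14) = 14; E[Offer high] = 1. Best-responding. ✓
The seller (reservation value low), facing Offer low: Accept gives 9, Reject gives -6. Proposed Accept is best. ✓
The seller (reservation value high), facing Offer low: Accept gives -6, Reject gives -9. Proposed Accept is best. ✓

Yes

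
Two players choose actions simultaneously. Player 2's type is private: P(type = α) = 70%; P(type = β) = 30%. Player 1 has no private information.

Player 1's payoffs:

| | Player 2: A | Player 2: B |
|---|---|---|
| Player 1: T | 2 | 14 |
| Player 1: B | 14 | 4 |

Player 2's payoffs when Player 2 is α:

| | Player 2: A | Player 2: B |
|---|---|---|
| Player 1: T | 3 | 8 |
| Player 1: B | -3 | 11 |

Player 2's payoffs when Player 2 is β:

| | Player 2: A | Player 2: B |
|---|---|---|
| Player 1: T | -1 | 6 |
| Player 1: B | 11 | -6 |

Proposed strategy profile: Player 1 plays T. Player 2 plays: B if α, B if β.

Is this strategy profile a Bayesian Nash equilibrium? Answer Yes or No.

Yes

A profile is a BNE iff every type of every player is best-responding given beliefs about the other side.
Player 1 plays T: E[T] = 0.7·(14) + 0.3·(14) = 14; E[B] = 4. Best-responding. ✓
Player 2 (type α), facing T: A gives 3, B gives 8. Proposed B is best. ✓
Player 2 (type β), facing T: A gives -1, B gives 6. Proposed B is best. ✓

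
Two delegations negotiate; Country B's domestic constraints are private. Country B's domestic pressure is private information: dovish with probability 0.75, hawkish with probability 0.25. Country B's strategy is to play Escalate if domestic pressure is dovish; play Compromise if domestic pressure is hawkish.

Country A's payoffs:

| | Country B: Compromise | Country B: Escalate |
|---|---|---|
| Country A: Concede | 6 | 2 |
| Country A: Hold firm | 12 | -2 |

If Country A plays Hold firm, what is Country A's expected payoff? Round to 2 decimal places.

1.50

E[Hold firm] = 0.75·(-2) + 0.25·12 = (-1.5) + 3 = 1.5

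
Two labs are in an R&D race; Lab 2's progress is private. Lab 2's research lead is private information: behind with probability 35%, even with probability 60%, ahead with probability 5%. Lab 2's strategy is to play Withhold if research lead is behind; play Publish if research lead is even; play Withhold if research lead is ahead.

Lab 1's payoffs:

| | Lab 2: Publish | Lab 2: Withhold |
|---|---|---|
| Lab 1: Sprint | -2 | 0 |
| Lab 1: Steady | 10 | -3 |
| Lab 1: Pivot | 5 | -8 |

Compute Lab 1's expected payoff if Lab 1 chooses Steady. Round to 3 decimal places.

4.800

E[Steady] = 0.35·(-3) + 0.6·10 + 0.05·(-3) = (-1.05) + 6 + (-0.15) = 4.8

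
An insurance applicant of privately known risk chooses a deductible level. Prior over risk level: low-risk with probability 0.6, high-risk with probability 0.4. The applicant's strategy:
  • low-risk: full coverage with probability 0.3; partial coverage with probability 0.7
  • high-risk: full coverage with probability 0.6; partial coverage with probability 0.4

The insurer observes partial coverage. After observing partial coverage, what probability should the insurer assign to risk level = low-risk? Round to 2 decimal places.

0.72

P(partial coverage) = 0.6·0.7 + 0.4·0.4 = 0.58
P(low-risk | partial coverage) = (0.6·0.7) / 0.58 = 0.42 / 0.58 = 0.724138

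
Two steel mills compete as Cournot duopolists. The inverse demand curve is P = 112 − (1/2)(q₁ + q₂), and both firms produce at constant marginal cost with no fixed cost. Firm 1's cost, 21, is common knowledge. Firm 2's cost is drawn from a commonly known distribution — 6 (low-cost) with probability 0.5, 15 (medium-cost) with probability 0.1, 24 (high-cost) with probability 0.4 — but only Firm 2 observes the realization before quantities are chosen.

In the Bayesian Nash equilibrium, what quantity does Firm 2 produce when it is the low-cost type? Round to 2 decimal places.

77.97

Each type of Firm 2 best-responds to q₁; Firm 1 best-responds to the expected q₂ over Firm 2's types.
Firm 2 with cost c maximizes (112 − (1/2)(q₁+q₂) − c)·q₂, giving q₂(c) = (112 − c − (1/2)q₁).
E[c₂] = 0.5·6 + 0.1·15 + 0.4·24 = 14.1
Firm 1's FOC against E[q₂] yields q₁ = (112 − 2·21 + E[c₂])/(3/2) = (112 − 42 + 14.1)/(3/2) = 56.0667.
q₂(low-cost) = (112 − 6 − (1/2)·56.0667) = 77.9667.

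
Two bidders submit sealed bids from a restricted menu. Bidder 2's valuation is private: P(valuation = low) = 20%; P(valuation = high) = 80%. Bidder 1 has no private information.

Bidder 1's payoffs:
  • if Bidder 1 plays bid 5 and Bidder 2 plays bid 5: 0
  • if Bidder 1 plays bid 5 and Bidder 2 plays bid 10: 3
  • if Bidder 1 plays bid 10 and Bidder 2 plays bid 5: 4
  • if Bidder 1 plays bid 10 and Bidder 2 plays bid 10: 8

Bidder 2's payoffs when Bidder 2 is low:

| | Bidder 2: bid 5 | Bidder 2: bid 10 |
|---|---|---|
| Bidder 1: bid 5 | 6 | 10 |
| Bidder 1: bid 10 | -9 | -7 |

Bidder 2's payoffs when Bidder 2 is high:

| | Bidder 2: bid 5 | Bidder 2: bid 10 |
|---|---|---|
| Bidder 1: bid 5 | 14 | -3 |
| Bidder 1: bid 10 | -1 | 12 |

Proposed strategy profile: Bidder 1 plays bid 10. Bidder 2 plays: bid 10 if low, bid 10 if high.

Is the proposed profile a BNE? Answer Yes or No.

Yes

A profile is a BNE iff every type of every player is best-responding given beliefs about the other side.
Bidder 1 plays bid 10: E[bid 10] = 0.2·(8) + 0.8·(8) = 8; E[bid 5] = 3. Best-responding. ✓
Bidder 2 (valuation low), facing bid 10: bid 5 gives -9, bid 10 gives -7. Proposed bid 10 is best. ✓
Bidder 2 (valuation high), facing bid 10: bid 5 gives -1, bid 10 gives 12. Proposed bid 10 is best. ✓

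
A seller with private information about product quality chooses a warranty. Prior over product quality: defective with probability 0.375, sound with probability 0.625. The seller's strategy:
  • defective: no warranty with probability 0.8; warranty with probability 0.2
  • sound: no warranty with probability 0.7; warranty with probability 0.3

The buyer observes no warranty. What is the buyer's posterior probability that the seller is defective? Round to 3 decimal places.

0.407

Apply Bayes' rule using the sender's strategy as the likelihood.
P(no warranty) = 0.375·0.8 + 0.625·0.7 = 0.7375
P(defective | no warranty) = (0.375·0.8) / 0.7375 = 0.3 / 0.7375 = 0.40678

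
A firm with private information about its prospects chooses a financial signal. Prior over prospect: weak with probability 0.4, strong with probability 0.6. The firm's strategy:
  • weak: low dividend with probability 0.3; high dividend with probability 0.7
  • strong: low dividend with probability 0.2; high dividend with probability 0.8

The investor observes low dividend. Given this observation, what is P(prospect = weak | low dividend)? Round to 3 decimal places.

0.500

Apply Bayes' rule using the sender's strategy as the likelihood.
P(low dividend) = 0.4·0.3 + 0.6·0.2 = 0.24
P(weak | low dividend) = (0.4·0.3) / 0.24 = 0.12 / 0.24 = 0.5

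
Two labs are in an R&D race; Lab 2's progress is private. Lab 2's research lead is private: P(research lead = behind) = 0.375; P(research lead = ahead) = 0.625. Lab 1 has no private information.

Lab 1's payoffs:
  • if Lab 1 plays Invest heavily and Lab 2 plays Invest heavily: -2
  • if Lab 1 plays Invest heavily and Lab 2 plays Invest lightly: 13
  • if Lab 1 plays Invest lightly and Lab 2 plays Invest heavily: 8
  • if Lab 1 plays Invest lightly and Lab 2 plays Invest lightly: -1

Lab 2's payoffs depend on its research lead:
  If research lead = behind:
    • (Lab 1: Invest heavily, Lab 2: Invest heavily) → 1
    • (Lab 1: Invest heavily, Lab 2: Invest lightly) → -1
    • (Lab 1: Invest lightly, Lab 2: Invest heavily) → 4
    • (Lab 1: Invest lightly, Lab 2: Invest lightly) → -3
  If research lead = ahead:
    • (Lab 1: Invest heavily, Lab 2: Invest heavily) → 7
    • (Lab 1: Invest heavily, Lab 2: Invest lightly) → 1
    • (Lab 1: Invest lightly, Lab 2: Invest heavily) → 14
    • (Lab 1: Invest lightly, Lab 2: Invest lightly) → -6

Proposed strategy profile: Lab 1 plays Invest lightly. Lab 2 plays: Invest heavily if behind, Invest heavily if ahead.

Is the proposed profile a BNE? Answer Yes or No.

Yes

Lab 1 plays Invest lightly: E[Invest lightly] = 0.375·(8) + 0.625·(8) = 8; E[Invest heavily] = -2. Best-responding. ✓
Lab 2 (research lead behind), facing Invest lightly: Invest heavily gives 4, Invest lightly gives -3. Proposed Invest heavily is best. ✓
Lab 2 (research lead ahead), facing Invest lightly: Invest heavily gives 14, Invest lightly gives -6. Proposed Invest heavily is best. ✓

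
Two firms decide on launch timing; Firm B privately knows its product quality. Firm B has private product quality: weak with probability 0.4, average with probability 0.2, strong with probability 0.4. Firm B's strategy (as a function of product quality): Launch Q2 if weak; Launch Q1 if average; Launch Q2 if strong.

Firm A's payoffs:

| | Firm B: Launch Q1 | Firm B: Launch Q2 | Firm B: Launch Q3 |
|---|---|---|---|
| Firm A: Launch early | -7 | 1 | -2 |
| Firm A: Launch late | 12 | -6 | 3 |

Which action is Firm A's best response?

Compute Firm A's expected payoff for each action, taking the expectation over Firm B's type.
E[Launch early] = 0.4·(1) + 0.2·(-7) + 0.4·(1) = -0.6
E[Launch late] = 0.4·(-6) + 0.2·(12) + 0.4·(-6) = -2.4
Best response: Launch early (-0.6 is the largest).

Launch early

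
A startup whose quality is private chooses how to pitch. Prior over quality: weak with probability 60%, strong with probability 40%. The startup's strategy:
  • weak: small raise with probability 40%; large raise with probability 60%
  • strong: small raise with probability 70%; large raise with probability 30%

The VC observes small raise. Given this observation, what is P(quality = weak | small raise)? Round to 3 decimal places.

P(small raise) = 0.6·0.4 + 0.4·0.7 = 0.52
P(weak | small raise) = (0.6·0.4) / 0.52 = 0.24 / 0.52 = 0.461538

0.462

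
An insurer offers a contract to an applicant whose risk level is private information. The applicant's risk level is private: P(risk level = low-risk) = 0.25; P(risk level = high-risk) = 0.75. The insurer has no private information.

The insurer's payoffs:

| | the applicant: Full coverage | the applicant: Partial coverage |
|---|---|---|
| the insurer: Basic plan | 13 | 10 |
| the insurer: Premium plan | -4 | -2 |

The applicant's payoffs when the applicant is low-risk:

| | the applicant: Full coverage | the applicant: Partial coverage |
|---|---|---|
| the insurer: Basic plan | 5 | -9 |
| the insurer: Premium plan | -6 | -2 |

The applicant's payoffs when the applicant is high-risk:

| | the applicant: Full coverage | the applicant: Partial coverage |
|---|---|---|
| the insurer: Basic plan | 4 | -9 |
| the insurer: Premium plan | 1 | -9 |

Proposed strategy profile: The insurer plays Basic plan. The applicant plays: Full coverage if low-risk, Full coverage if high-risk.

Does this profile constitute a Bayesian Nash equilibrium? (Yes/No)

The insurer plays Basic plan: E[Basic plan] = 0.25·(13) + 0.75·(13) = 13; E[Premium plan] = -4. Best-responding. ✓
The applicant (risk level low-risk), facing Basic plan: Full coverage gives 5, Partial coverage gives -9. Proposed Full coverage is best. ✓
The applicant (risk level high-risk), facing Basic plan: Full coverage gives 4, Partial coverage gives -9. Proposed Full coverage is best. ✓

Yes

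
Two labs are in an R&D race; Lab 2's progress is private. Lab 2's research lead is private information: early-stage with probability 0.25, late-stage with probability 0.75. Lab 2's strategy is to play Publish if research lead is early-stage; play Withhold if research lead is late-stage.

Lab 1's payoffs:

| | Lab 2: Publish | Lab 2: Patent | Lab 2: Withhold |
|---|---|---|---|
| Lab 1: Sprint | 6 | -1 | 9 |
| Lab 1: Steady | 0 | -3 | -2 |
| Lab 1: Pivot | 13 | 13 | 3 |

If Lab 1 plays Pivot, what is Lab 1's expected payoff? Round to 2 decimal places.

5.50

E[Pivot] = 0.25·13 + 0.75·3 = 3.25 + 2.25 = 5.5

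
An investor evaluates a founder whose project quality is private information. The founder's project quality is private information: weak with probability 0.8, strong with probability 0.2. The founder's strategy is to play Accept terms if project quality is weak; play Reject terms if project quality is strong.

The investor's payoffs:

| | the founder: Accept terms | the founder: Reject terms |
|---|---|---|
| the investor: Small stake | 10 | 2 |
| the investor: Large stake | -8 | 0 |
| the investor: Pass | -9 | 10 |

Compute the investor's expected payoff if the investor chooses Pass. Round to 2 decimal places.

-5.20

Take the expectation over the founder's project quality, weighting each type's action by its prior probability.
E[Pass] = 0.8·(-9) + 0.2·10 = (-7.2) + 2 = -5.2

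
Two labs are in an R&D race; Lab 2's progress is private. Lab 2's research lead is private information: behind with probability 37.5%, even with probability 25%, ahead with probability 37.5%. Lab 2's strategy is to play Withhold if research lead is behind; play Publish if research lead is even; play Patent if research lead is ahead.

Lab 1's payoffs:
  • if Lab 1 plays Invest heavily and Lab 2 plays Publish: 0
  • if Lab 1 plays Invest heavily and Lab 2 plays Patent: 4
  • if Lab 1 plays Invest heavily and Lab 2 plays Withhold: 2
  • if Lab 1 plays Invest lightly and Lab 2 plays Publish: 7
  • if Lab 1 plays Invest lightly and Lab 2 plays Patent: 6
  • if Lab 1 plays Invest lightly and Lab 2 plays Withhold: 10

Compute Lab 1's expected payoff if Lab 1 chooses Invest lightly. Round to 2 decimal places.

7.75

E[Invest lightly] = 0.375·10 + 0.25·7 + 0.375·6 = 3.75 + 1.75 + 2.25 = 7.75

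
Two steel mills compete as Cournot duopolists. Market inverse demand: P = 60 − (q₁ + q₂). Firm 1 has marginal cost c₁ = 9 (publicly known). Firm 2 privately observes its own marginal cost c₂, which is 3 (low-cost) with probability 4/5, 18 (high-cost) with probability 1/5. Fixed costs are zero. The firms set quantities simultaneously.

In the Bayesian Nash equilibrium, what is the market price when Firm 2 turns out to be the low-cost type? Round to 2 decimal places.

Firm 2 with cost c maximizes (60 − (q₁+q₂) − c)·q₂, giving q₂(c) = (60 − c − q₁)/2.
E[c₂] = 4/5·3 + 1/5·18 = 6
Firm 1's FOC against E[q₂] yields q₁ = (60 − 2·9 + E[c₂])/3 = (60 − 18 + 6)/3 = 16.
q₂(low-cost) = 20.5, so P = 60 − (16 + 20.5) = 23.5.

23.50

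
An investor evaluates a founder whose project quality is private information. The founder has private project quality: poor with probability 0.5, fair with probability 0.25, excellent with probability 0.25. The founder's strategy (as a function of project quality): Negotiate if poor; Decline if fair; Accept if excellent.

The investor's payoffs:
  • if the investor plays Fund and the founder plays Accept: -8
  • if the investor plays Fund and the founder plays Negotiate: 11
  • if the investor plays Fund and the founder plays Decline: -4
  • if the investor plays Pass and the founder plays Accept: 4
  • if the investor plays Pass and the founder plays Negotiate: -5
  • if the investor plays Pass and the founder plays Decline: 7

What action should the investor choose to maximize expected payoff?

E[Fund] = 0.5·(11) + 0.25·(-4) + 0.25·(-8) = 2.5
E[Pass] = 0.5·(-5) + 0.25·(7) + 0.25·(4) = 0.25
Best response: Fund (2.5 is the largest).

Fund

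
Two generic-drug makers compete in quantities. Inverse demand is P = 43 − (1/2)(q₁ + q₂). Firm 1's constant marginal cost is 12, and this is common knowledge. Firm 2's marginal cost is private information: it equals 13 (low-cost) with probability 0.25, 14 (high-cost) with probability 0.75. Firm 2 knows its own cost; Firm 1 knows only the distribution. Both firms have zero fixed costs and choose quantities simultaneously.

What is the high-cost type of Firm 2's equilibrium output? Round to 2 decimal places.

18.08

Each type of Firm 2 best-responds to q₁; Firm 1 best-responds to the expected q₂ over Firm 2's types.
Firm 2 with cost c maximizes (43 − (1/2)(q₁+q₂) − c)·q₂, giving q₂(c) = (43 − c − (1/2)q₁).
E[c₂] = 0.25·13 + 0.75·14 = 13.75
Firm 1's FOC against E[q₂] yields q₁ = (43 − 2·12 + E[c₂])/(3/2) = (43 − 24 + 13.75)/(3/2) = 21.8333.
q₂(high-cost) = (43 − 14 − (1/2)·21.8333) = 18.0833.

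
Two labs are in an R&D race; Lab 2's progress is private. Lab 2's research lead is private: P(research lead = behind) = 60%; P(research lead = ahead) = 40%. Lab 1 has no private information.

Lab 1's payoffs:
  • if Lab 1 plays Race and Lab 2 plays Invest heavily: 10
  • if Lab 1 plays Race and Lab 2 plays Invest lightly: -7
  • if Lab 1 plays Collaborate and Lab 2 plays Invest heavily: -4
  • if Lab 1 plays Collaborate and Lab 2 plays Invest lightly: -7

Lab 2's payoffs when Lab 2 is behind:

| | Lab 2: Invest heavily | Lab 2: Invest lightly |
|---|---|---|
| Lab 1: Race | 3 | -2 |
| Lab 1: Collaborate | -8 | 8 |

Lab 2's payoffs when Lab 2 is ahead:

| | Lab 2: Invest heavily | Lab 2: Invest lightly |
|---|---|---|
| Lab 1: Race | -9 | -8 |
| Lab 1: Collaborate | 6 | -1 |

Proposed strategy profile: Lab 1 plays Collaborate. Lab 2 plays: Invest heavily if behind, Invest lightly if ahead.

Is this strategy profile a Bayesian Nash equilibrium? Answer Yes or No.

No

A profile is a BNE iff every type of every player is best-responding given beliefs about the other side.
Lab 1 plays Collaborate: E[Collaborate] = 0.6·(-4) + 0.4·(-7) = -5.2; E[Race] = 3.2. Not best-responding. ✗
Lab 2 (research lead behind), facing Collaborate: Invest heavily gives -8, Invest lightly gives 8. Proposed Invest heavily is not best — profitable deviation exists. ✗
Lab 2 (research lead ahead), facing Collaborate: Invest heavily gives 6, Invest lightly gives -1. Proposed Invest lightly is not best — profitable deviation exists. ✗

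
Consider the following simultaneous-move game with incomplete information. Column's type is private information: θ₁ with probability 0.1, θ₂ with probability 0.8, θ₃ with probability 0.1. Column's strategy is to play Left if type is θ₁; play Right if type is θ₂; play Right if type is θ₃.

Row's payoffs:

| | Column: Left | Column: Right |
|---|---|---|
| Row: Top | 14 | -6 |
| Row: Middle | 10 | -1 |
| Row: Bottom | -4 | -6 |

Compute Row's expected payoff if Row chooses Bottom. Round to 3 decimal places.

E[Bottom] = 0.1·(-4) + 0.8·(-6) + 0.1·(-6) = (-0.4) + (-4.8) + (-0.6) = -5.8

-5.800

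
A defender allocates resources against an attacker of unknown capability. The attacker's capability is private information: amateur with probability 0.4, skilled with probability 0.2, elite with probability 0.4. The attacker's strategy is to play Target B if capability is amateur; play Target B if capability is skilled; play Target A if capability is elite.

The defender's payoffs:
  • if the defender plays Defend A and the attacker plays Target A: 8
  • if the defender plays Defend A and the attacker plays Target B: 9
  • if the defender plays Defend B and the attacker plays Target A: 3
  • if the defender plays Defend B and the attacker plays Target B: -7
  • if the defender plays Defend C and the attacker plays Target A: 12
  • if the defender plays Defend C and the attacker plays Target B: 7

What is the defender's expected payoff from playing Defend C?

Take the expectation over the attacker's capability, weighting each type's action by its prior probability.
E[Defend C] = 0.4·7 + 0.2·7 + 0.4·12 = 2.8 + 1.4 + 4.8 = 9

9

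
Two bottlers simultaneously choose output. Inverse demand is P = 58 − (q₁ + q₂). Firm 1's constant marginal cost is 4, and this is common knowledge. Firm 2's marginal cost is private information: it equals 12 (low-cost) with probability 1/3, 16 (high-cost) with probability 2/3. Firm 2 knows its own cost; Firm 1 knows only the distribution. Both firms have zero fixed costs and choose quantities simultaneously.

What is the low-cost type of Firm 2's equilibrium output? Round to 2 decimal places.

12.22

Firm 2 with cost c maximizes (58 − (q₁+q₂) − c)·q₂, giving q₂(c) = (58 − c − q₁)/2.
E[c₂] = 1/3·12 + 2/3·16 = 14.6667
Firm 1's FOC against E[q₂] yields q₁ = (58 − 2·4 + E[c₂])/3 = (58 − 8 + 14.6667)/3 = 21.5556.
q₂(low-cost) = (58 − 12 − 21.5556)/2 = 12.2222.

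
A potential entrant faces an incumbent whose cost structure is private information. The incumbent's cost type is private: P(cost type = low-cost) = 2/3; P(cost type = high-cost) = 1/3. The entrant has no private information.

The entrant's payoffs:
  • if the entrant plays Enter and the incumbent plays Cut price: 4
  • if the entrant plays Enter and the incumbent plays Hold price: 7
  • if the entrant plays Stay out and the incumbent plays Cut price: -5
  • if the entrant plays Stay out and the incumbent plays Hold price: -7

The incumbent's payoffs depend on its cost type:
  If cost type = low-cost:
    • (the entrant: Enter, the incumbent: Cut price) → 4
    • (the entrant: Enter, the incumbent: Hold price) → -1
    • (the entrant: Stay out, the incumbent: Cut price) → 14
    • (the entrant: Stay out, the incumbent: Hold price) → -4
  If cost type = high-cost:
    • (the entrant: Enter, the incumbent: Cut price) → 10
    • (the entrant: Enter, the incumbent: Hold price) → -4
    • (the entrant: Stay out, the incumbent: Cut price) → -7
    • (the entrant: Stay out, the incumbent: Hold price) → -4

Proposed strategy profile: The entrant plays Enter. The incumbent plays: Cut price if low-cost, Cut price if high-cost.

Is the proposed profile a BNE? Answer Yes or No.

A profile is a BNE iff every type of every player is best-responding given beliefs about the other side.
The entrant plays Enter: E[Enter] = 2/3·(4) + 1/3·(4) = 4; E[Stay out] = -5. Best-responding. ✓
The incumbent (cost type low-cost), facing Enter: Cut price gives 4, Hold price gives -1. Proposed Cut price is best. ✓
The incumbent (cost type high-cost), facing Enter: Cut price gives 10, Hold price gives -4. Proposed Cut price is best. ✓

Yes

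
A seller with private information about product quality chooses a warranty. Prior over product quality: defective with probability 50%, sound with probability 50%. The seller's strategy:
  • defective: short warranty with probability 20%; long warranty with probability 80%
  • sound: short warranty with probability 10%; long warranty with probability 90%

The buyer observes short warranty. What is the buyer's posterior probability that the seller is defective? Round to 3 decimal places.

0.667

Apply Bayes' rule using the sender's strategy as the likelihood.
P(short warranty) = 0.5·0.2 + 0.5·0.1 = 0.15
P(defective | short warranty) = (0.5·0.2) / 0.15 = 0.1 / 0.15 = 0.666667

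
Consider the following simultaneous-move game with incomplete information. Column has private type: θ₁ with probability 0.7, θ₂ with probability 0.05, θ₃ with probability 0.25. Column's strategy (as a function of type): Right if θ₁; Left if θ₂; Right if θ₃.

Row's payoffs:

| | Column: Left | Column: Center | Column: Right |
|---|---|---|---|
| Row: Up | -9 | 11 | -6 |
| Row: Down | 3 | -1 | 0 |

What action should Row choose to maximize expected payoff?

Down

E[Up] = 0.7·(-6) + 0.05·(-9) + 0.25·(-6) = -6.15
E[Down] = 0.7·(0) + 0.05·(3) + 0.25·(0) = 0.15
Best response: Down (0.15 is the largest).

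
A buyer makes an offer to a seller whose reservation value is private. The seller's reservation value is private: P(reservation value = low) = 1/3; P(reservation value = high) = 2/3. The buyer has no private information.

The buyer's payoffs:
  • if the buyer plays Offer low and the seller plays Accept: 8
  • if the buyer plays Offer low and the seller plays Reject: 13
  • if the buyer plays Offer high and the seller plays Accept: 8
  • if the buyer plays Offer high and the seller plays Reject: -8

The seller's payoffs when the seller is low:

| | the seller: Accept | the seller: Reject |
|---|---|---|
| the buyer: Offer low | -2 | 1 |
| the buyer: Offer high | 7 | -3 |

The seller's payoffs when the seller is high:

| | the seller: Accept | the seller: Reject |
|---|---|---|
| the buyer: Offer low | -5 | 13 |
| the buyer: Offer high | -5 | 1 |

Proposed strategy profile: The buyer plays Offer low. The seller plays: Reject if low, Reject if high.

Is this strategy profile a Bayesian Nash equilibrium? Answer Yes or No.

Yes

A profile is a BNE iff every type of every player is best-responding given beliefs about the other side.
The buyer plays Offer low: E[Offer low] = 1/3·(13) + 2/3·(13) = 13; E[Offer high] = -8. Best-responding. ✓
The seller (reservation value low), facing Offer low: Accept gives -2, Reject gives 1. Proposed Reject is best. ✓
The seller (reservation value high), facing Offer low: Accept gives -5, Reject gives 13. Proposed Reject is best. ✓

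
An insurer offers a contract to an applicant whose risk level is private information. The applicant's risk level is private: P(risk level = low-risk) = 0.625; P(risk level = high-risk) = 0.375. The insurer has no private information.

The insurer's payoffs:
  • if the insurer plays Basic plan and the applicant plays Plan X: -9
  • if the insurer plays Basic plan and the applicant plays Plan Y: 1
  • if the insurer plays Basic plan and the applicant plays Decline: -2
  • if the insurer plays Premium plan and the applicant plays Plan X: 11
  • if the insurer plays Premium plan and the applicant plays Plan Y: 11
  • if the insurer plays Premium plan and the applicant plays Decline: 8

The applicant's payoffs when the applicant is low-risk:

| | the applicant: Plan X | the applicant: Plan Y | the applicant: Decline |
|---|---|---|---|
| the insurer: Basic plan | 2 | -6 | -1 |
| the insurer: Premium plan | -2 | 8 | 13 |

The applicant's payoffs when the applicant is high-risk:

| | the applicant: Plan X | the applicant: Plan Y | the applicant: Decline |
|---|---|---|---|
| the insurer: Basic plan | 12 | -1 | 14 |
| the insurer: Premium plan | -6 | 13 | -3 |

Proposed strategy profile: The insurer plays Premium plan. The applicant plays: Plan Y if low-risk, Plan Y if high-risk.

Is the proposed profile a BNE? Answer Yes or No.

No

The insurer plays Premium plan: E[Premium plan] = 0.625·(11) + 0.375·(11) = 11; E[Basic plan] = 1. Best-responding. ✓
The applicant (risk level low-risk), facing Premium plan: Plan X gives -2, Plan Y gives 8, Decline gives 13. Proposed Plan Y is not best — profitable deviation exists. ✗
The applicant (risk level high-risk), facing Premium plan: Plan X gives -6, Plan Y gives 13, Decline gives -3. Proposed Plan Y is best. ✓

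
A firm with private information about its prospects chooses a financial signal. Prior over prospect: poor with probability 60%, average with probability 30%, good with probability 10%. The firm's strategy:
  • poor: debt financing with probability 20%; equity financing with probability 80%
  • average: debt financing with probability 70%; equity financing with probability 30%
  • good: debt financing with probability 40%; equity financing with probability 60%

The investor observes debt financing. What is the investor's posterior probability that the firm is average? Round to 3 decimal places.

0.568

Apply Bayes' rule using the sender's strategy as the likelihood.
P(debt financing) = 0.6·0.2 + 0.3·0.7 + 0.1·0.4 = 0.37
P(average | debt financing) = (0.3·0.7) / 0.37 = 0.21 / 0.37 = 0.567568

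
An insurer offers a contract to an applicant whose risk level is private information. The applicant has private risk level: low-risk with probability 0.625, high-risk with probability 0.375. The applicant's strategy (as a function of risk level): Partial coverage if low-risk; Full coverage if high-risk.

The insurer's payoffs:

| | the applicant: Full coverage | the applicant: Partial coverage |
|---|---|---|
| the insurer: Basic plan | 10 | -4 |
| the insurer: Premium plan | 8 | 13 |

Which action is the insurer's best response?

Premium plan

E[Basic plan] = 0.625·(-4) + 0.375·(10) = 1.25
E[Premium plan] = 0.625·(13) + 0.375·(8) = 11.125
Best response: Premium plan (11.125 is the largest).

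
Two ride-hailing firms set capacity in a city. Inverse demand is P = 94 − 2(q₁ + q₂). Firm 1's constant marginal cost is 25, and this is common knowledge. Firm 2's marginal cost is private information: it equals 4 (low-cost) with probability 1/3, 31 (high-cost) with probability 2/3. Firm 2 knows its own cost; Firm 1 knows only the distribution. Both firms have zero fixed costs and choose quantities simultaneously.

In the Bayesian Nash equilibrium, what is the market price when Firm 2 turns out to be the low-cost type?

38

Each type of Firm 2 best-responds to q₁; Firm 1 best-responds to the expected q₂ over Firm 2's types.
Firm 2 with cost c maximizes (94 − 2(q₁+q₂) − c)·q₂, giving q₂(c) = (94 − c − 2q₁)/4.
E[c₂] = 1/3·4 + 2/3·31 = 22
Firm 1's FOC against E[q₂] yields q₁ = (94 − 2·25 + E[c₂])/6 = (94 − 50 + 22)/6 = 11.
q₂(low-cost) = 17, so P = 94 − 2·(11 + 17) = 38.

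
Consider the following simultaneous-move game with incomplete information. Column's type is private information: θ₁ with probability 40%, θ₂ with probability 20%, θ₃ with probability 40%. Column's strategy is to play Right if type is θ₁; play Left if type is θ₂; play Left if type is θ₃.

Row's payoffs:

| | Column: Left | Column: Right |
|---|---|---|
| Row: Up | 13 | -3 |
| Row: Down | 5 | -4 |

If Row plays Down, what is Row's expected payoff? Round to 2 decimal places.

1.40

E[Down] = 0.4·(-4) + 0.2·5 + 0.4·5 = (-1.6) + 1 + 2 = 1.4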